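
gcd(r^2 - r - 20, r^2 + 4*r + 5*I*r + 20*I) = r + 4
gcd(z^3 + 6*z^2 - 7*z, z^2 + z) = z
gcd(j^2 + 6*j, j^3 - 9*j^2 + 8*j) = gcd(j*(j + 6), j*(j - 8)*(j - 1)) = j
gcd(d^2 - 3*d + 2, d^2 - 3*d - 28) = 1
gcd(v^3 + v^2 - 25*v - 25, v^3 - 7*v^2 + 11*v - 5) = v - 5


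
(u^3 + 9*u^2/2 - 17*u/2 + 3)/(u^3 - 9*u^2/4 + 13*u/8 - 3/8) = 4*(u + 6)/(4*u - 3)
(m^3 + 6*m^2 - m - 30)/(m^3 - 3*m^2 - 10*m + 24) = (m + 5)/(m - 4)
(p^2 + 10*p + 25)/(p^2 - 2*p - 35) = (p + 5)/(p - 7)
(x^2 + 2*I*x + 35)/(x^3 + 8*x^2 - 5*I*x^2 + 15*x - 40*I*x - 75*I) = (x + 7*I)/(x^2 + 8*x + 15)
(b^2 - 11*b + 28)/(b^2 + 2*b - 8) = (b^2 - 11*b + 28)/(b^2 + 2*b - 8)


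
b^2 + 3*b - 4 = (b - 1)*(b + 4)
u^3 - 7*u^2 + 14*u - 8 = (u - 4)*(u - 2)*(u - 1)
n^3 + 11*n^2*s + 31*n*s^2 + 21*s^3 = (n + s)*(n + 3*s)*(n + 7*s)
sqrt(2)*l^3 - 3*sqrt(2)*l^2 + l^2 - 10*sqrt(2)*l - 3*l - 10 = (l - 5)*(l + 2)*(sqrt(2)*l + 1)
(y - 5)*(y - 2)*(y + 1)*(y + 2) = y^4 - 4*y^3 - 9*y^2 + 16*y + 20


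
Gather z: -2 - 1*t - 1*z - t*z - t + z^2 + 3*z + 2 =-2*t + z^2 + z*(2 - t)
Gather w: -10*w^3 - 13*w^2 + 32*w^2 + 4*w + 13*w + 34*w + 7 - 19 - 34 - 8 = -10*w^3 + 19*w^2 + 51*w - 54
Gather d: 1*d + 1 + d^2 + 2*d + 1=d^2 + 3*d + 2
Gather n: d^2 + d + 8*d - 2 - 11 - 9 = d^2 + 9*d - 22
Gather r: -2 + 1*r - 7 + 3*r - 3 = 4*r - 12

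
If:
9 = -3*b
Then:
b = -3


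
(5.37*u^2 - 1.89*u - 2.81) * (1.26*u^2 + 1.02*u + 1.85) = 6.7662*u^4 + 3.096*u^3 + 4.4661*u^2 - 6.3627*u - 5.1985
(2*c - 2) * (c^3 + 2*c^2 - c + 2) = 2*c^4 + 2*c^3 - 6*c^2 + 6*c - 4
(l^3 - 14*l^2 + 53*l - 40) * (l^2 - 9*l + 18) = l^5 - 23*l^4 + 197*l^3 - 769*l^2 + 1314*l - 720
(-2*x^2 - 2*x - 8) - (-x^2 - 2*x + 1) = -x^2 - 9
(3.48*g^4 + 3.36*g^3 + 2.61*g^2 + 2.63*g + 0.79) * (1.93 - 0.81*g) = -2.8188*g^5 + 3.9948*g^4 + 4.3707*g^3 + 2.907*g^2 + 4.436*g + 1.5247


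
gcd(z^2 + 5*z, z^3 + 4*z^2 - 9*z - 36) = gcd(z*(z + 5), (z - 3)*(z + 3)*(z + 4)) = 1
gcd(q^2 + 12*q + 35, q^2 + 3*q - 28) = q + 7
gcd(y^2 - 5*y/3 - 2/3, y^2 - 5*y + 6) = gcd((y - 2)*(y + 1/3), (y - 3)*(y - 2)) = y - 2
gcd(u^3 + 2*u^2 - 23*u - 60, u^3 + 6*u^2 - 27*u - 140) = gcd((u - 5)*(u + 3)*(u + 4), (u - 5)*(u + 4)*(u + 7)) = u^2 - u - 20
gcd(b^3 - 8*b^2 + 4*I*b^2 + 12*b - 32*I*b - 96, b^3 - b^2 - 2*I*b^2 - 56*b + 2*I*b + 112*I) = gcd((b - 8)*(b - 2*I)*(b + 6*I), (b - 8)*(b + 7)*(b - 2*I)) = b^2 + b*(-8 - 2*I) + 16*I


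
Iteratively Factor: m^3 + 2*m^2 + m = (m + 1)*(m^2 + m) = m*(m + 1)*(m + 1)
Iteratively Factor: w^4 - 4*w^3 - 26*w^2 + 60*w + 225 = (w + 3)*(w^3 - 7*w^2 - 5*w + 75) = (w - 5)*(w + 3)*(w^2 - 2*w - 15) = (w - 5)^2*(w + 3)*(w + 3)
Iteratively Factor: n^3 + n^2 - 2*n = (n - 1)*(n^2 + 2*n) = n*(n - 1)*(n + 2)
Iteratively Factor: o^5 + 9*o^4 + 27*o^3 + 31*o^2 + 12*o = (o + 1)*(o^4 + 8*o^3 + 19*o^2 + 12*o) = (o + 1)^2*(o^3 + 7*o^2 + 12*o) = o*(o + 1)^2*(o^2 + 7*o + 12) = o*(o + 1)^2*(o + 4)*(o + 3)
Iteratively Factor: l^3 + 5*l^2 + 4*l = (l)*(l^2 + 5*l + 4) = l*(l + 1)*(l + 4)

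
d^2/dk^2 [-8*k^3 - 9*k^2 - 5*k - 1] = -48*k - 18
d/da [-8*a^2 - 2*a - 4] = -16*a - 2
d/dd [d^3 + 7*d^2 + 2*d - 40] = 3*d^2 + 14*d + 2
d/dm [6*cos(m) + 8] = -6*sin(m)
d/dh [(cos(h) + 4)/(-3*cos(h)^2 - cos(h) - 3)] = (3*sin(h)^2 - 24*cos(h) - 4)*sin(h)/(3*cos(h)^2 + cos(h) + 3)^2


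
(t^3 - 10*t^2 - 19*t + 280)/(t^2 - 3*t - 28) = (t^2 - 3*t - 40)/(t + 4)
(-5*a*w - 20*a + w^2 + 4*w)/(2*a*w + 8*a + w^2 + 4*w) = (-5*a + w)/(2*a + w)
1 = 1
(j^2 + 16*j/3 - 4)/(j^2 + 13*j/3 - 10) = (3*j - 2)/(3*j - 5)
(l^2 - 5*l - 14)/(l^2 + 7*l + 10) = (l - 7)/(l + 5)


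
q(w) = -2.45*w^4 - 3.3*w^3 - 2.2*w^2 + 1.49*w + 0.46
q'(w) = -9.8*w^3 - 9.9*w^2 - 4.4*w + 1.49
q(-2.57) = -68.76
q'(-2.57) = 113.76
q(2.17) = -94.71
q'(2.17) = -154.82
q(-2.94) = -122.12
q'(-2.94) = 177.89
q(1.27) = -14.33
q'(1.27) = -40.14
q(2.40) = -135.54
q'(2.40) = -201.57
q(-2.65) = -78.35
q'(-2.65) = 126.00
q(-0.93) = -2.01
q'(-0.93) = 4.90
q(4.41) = -1245.44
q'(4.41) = -1050.96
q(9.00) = -18644.48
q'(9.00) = -7984.21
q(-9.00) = -13859.90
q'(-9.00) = 6383.39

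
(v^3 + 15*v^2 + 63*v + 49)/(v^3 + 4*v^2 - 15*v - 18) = (v^2 + 14*v + 49)/(v^2 + 3*v - 18)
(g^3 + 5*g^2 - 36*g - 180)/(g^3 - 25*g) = (g^2 - 36)/(g*(g - 5))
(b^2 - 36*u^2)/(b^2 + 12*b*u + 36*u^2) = (b - 6*u)/(b + 6*u)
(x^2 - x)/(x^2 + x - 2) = x/(x + 2)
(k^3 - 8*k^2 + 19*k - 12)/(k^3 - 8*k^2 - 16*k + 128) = (k^2 - 4*k + 3)/(k^2 - 4*k - 32)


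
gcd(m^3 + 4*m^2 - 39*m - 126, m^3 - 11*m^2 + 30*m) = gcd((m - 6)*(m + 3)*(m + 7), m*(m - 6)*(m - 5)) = m - 6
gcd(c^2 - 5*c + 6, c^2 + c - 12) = c - 3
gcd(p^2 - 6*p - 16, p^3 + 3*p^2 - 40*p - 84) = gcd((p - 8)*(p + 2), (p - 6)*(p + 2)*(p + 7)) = p + 2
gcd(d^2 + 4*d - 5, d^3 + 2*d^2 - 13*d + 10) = d^2 + 4*d - 5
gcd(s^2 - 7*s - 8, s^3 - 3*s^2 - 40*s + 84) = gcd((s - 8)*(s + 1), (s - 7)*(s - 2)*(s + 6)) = 1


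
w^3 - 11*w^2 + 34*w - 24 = (w - 6)*(w - 4)*(w - 1)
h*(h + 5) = h^2 + 5*h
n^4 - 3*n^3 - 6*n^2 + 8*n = n*(n - 4)*(n - 1)*(n + 2)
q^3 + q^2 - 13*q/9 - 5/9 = (q - 1)*(q + 1/3)*(q + 5/3)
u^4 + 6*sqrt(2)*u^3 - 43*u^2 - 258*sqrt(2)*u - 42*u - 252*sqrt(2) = (u - 7)*(u + 1)*(u + 6)*(u + 6*sqrt(2))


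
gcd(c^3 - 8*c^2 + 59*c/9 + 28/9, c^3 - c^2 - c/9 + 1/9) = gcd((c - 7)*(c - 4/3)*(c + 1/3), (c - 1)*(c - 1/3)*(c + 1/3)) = c + 1/3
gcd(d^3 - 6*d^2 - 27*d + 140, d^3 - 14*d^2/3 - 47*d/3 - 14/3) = d - 7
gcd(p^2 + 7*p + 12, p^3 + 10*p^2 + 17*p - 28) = p + 4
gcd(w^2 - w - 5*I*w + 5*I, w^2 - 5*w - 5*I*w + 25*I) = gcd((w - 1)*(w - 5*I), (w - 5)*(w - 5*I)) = w - 5*I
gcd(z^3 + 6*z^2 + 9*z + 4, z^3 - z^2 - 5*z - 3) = z^2 + 2*z + 1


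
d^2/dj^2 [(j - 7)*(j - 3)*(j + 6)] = 6*j - 8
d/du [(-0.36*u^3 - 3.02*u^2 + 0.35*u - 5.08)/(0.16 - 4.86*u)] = (3.4992*u^3 + 14.5044*u^2 - 0.9664*u - 24.6328)/(23.6196*u^2 - 1.5552*u + 0.0256)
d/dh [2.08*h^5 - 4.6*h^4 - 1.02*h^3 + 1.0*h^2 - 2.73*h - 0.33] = 10.4*h^4 - 18.4*h^3 - 3.06*h^2 + 2.0*h - 2.73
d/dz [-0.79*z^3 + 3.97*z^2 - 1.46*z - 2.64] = -2.37*z^2 + 7.94*z - 1.46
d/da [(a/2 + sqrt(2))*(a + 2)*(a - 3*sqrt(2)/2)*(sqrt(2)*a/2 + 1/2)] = sqrt(2)*a^3 + 3*a^2/2 + 3*sqrt(2)*a^2/2 - 11*sqrt(2)*a/4 + 2*a - 11*sqrt(2)/4 - 3/2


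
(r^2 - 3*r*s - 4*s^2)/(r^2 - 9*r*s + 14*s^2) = (r^2 - 3*r*s - 4*s^2)/(r^2 - 9*r*s + 14*s^2)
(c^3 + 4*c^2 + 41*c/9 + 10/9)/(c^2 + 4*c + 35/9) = (3*c^2 + 7*c + 2)/(3*c + 7)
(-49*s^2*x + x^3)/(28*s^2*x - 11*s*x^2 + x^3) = (7*s + x)/(-4*s + x)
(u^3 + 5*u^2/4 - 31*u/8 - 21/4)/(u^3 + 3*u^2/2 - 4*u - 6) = (u + 7/4)/(u + 2)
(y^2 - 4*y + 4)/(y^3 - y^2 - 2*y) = (y - 2)/(y*(y + 1))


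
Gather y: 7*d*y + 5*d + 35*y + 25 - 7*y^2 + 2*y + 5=5*d - 7*y^2 + y*(7*d + 37) + 30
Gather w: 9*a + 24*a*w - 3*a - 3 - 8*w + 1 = 6*a + w*(24*a - 8) - 2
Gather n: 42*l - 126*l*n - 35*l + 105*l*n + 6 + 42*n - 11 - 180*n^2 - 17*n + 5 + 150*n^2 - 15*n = 7*l - 30*n^2 + n*(10 - 21*l)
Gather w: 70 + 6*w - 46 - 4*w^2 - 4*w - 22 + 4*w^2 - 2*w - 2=0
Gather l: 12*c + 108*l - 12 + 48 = 12*c + 108*l + 36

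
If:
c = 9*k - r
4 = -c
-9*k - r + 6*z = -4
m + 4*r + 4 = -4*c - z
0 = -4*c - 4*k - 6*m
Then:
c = -4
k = -4/23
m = 64/23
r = 56/23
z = -12/23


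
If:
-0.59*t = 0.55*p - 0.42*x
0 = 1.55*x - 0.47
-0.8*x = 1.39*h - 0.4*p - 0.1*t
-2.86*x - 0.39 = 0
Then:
No Solution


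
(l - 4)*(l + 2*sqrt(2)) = l^2 - 4*l + 2*sqrt(2)*l - 8*sqrt(2)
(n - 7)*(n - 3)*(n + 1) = n^3 - 9*n^2 + 11*n + 21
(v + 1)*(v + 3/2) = v^2 + 5*v/2 + 3/2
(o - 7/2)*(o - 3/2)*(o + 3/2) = o^3 - 7*o^2/2 - 9*o/4 + 63/8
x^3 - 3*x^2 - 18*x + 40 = (x - 5)*(x - 2)*(x + 4)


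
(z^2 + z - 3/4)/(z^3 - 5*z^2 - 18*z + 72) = (z^2 + z - 3/4)/(z^3 - 5*z^2 - 18*z + 72)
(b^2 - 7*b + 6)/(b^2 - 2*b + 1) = (b - 6)/(b - 1)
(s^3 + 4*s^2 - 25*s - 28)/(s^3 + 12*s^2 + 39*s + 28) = (s - 4)/(s + 4)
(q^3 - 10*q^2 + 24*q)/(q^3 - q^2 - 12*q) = (q - 6)/(q + 3)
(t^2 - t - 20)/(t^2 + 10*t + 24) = (t - 5)/(t + 6)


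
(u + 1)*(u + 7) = u^2 + 8*u + 7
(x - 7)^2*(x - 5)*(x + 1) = x^4 - 18*x^3 + 100*x^2 - 126*x - 245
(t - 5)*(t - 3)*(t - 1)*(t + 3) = t^4 - 6*t^3 - 4*t^2 + 54*t - 45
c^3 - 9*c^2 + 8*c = c*(c - 8)*(c - 1)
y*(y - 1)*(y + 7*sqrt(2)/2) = y^3 - y^2 + 7*sqrt(2)*y^2/2 - 7*sqrt(2)*y/2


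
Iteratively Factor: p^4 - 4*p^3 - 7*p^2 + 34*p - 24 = (p - 4)*(p^3 - 7*p + 6) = (p - 4)*(p - 1)*(p^2 + p - 6) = (p - 4)*(p - 1)*(p + 3)*(p - 2)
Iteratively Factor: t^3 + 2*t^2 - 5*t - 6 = (t + 1)*(t^2 + t - 6) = (t - 2)*(t + 1)*(t + 3)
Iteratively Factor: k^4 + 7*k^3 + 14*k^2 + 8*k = (k + 4)*(k^3 + 3*k^2 + 2*k) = (k + 2)*(k + 4)*(k^2 + k) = (k + 1)*(k + 2)*(k + 4)*(k)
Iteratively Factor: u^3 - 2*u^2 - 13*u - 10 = (u + 2)*(u^2 - 4*u - 5) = (u + 1)*(u + 2)*(u - 5)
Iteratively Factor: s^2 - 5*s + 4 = (s - 1)*(s - 4)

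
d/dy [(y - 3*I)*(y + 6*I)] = 2*y + 3*I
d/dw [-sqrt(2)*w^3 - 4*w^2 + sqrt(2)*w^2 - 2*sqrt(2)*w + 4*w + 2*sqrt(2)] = -3*sqrt(2)*w^2 - 8*w + 2*sqrt(2)*w - 2*sqrt(2) + 4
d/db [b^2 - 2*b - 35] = 2*b - 2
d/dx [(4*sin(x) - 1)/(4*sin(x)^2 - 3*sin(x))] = (-16*cos(x) + 8/tan(x) - 3*cos(x)/sin(x)^2)/(4*sin(x) - 3)^2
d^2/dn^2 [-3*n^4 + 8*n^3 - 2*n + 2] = 12*n*(4 - 3*n)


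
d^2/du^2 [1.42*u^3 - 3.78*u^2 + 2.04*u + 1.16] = 8.52*u - 7.56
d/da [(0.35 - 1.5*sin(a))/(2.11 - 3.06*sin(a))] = -2.094*cos(a)/(3.06*sin(a) - 2.11)^2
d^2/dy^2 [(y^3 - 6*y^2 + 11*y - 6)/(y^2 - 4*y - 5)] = 16*(y^3 - 6*y^2 + 39*y - 62)/(y^6 - 12*y^5 + 33*y^4 + 56*y^3 - 165*y^2 - 300*y - 125)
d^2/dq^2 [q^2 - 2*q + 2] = 2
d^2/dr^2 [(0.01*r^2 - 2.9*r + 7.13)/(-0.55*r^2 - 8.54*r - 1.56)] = (3.46944695195361e-18*r^4 + 1.84844*r^3 - 12.88947*r^2 - 215.86686*r - 1105.088128)/(0.166375*r^6 + 7.75005*r^5 + 121.75284*r^4 + 666.799784*r^3 + 345.335328*r^2 + 62.348832*r + 3.796416)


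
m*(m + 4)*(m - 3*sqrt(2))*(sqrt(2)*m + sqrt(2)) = sqrt(2)*m^4 - 6*m^3 + 5*sqrt(2)*m^3 - 30*m^2 + 4*sqrt(2)*m^2 - 24*m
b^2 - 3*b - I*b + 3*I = (b - 3)*(b - I)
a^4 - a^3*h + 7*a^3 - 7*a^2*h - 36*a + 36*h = (a - 2)*(a + 3)*(a + 6)*(a - h)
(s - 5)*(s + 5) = s^2 - 25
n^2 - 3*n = n*(n - 3)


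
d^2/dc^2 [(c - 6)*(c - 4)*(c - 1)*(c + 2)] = 12*c^2 - 54*c + 24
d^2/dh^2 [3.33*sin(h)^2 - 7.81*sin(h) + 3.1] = 7.81*sin(h) + 6.66*cos(2*h)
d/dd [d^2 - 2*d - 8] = 2*d - 2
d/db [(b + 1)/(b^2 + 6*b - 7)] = (b^2 + 6*b - 2*(b + 1)*(b + 3) - 7)/(b^2 + 6*b - 7)^2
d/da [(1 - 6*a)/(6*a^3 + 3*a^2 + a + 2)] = (72*a^3 - 6*a - 13)/(36*a^6 + 36*a^5 + 21*a^4 + 30*a^3 + 13*a^2 + 4*a + 4)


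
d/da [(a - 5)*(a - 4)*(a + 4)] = 3*a^2 - 10*a - 16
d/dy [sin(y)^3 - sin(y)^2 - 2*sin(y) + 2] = (3*sin(y)^2 - 2*sin(y) - 2)*cos(y)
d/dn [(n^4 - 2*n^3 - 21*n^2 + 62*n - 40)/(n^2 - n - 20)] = (2*n^5 - 5*n^4 - 76*n^3 + 79*n^2 + 920*n - 1280)/(n^4 - 2*n^3 - 39*n^2 + 40*n + 400)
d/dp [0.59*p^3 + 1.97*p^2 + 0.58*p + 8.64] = 1.77*p^2 + 3.94*p + 0.58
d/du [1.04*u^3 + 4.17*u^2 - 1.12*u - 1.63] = 3.12*u^2 + 8.34*u - 1.12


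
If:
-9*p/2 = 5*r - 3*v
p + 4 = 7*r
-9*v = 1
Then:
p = -134/219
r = 106/219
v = -1/9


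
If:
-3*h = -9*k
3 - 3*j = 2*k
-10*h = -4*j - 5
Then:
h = 81/98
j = 40/49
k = 27/98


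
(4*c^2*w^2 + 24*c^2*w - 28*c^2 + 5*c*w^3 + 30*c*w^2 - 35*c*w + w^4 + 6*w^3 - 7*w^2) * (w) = 4*c^2*w^3 + 24*c^2*w^2 - 28*c^2*w + 5*c*w^4 + 30*c*w^3 - 35*c*w^2 + w^5 + 6*w^4 - 7*w^3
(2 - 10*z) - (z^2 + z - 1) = -z^2 - 11*z + 3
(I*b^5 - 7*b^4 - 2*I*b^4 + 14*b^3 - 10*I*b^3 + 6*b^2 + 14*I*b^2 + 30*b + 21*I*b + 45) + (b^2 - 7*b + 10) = I*b^5 - 7*b^4 - 2*I*b^4 + 14*b^3 - 10*I*b^3 + 7*b^2 + 14*I*b^2 + 23*b + 21*I*b + 55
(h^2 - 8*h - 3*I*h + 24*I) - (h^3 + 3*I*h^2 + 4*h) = -h^3 + h^2 - 3*I*h^2 - 12*h - 3*I*h + 24*I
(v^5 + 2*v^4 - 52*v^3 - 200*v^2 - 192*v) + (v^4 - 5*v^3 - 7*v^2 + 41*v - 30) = v^5 + 3*v^4 - 57*v^3 - 207*v^2 - 151*v - 30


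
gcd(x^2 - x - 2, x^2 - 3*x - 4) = x + 1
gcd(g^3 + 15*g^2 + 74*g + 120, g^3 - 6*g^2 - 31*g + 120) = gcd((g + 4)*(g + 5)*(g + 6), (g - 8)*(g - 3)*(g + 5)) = g + 5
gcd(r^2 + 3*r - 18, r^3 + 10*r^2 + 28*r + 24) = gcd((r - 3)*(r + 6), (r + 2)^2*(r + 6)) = r + 6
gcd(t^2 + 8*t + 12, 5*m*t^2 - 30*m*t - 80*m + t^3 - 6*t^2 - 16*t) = t + 2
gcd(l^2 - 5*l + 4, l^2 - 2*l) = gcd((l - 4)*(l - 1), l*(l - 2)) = 1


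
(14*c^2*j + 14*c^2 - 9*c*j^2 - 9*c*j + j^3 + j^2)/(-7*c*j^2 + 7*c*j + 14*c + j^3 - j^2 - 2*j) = (-2*c + j)/(j - 2)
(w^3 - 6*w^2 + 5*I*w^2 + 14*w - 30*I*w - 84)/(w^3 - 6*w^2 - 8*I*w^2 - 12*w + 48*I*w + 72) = (w + 7*I)/(w - 6*I)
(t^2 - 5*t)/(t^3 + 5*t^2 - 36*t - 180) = t*(t - 5)/(t^3 + 5*t^2 - 36*t - 180)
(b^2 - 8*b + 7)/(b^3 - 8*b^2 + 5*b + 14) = (b - 1)/(b^2 - b - 2)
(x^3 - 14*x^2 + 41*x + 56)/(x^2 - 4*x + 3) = (x^3 - 14*x^2 + 41*x + 56)/(x^2 - 4*x + 3)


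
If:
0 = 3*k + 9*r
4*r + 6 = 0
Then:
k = 9/2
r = -3/2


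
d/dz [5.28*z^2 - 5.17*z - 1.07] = 10.56*z - 5.17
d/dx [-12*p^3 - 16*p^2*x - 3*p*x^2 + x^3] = -16*p^2 - 6*p*x + 3*x^2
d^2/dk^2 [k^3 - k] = 6*k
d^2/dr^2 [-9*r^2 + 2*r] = -18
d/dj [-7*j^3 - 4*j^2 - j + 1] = -21*j^2 - 8*j - 1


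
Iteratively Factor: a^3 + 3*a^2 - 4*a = (a + 4)*(a^2 - a) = a*(a + 4)*(a - 1)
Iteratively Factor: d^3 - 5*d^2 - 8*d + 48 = (d + 3)*(d^2 - 8*d + 16) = (d - 4)*(d + 3)*(d - 4)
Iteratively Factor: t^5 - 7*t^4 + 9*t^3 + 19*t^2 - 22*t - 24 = (t + 1)*(t^4 - 8*t^3 + 17*t^2 + 2*t - 24) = (t - 2)*(t + 1)*(t^3 - 6*t^2 + 5*t + 12) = (t - 4)*(t - 2)*(t + 1)*(t^2 - 2*t - 3) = (t - 4)*(t - 2)*(t + 1)^2*(t - 3)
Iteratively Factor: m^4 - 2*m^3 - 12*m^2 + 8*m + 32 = (m - 2)*(m^3 - 12*m - 16) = (m - 4)*(m - 2)*(m^2 + 4*m + 4) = (m - 4)*(m - 2)*(m + 2)*(m + 2)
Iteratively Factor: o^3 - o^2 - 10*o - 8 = (o + 1)*(o^2 - 2*o - 8) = (o + 1)*(o + 2)*(o - 4)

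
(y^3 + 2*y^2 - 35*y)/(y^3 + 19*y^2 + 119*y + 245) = y*(y - 5)/(y^2 + 12*y + 35)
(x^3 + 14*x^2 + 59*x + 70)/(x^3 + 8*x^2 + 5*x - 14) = (x + 5)/(x - 1)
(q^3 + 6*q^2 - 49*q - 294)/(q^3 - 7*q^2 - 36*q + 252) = (q + 7)/(q - 6)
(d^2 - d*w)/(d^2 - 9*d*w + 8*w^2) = d/(d - 8*w)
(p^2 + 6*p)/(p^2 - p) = (p + 6)/(p - 1)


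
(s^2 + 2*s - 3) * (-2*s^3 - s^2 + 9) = -2*s^5 - 5*s^4 + 4*s^3 + 12*s^2 + 18*s - 27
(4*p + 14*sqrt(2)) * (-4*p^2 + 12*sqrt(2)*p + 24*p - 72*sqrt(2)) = -16*p^3 - 8*sqrt(2)*p^2 + 96*p^2 + 48*sqrt(2)*p + 336*p - 2016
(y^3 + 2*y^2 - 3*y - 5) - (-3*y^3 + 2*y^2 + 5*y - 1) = 4*y^3 - 8*y - 4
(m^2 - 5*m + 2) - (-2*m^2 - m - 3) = 3*m^2 - 4*m + 5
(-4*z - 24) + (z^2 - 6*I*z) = z^2 - 4*z - 6*I*z - 24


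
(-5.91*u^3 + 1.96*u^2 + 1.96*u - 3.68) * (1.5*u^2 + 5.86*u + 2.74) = -8.865*u^5 - 31.6926*u^4 - 1.7678*u^3 + 11.336*u^2 - 16.1944*u - 10.0832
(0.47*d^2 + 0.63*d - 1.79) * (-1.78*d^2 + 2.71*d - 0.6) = -0.8366*d^4 + 0.1523*d^3 + 4.6115*d^2 - 5.2289*d + 1.074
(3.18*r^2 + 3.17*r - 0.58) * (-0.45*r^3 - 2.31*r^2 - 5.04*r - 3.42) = -1.431*r^5 - 8.7723*r^4 - 23.0889*r^3 - 25.5126*r^2 - 7.9182*r + 1.9836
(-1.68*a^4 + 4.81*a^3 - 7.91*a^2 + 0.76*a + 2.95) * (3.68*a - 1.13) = -6.1824*a^5 + 19.5992*a^4 - 34.5441*a^3 + 11.7351*a^2 + 9.9972*a - 3.3335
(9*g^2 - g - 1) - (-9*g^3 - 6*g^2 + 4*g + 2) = 9*g^3 + 15*g^2 - 5*g - 3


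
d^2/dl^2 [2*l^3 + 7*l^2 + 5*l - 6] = 12*l + 14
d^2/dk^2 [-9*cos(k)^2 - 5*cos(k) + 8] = 5*cos(k) + 18*cos(2*k)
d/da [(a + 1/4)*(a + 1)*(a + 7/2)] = 3*a^2 + 19*a/2 + 37/8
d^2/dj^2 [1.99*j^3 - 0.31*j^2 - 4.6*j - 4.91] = 11.94*j - 0.62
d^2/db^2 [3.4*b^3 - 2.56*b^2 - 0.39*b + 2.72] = 20.4*b - 5.12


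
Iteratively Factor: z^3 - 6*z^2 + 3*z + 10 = (z + 1)*(z^2 - 7*z + 10) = (z - 5)*(z + 1)*(z - 2)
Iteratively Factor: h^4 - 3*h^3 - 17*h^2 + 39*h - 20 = (h + 4)*(h^3 - 7*h^2 + 11*h - 5) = (h - 5)*(h + 4)*(h^2 - 2*h + 1) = (h - 5)*(h - 1)*(h + 4)*(h - 1)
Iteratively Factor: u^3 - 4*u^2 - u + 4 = (u - 1)*(u^2 - 3*u - 4) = (u - 4)*(u - 1)*(u + 1)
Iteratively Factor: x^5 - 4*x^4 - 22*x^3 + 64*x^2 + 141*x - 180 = (x - 4)*(x^4 - 22*x^2 - 24*x + 45) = (x - 5)*(x - 4)*(x^3 + 5*x^2 + 3*x - 9) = (x - 5)*(x - 4)*(x + 3)*(x^2 + 2*x - 3) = (x - 5)*(x - 4)*(x + 3)^2*(x - 1)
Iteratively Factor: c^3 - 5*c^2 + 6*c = (c - 3)*(c^2 - 2*c) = (c - 3)*(c - 2)*(c)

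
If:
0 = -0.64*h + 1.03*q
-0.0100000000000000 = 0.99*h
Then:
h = -0.01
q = -0.01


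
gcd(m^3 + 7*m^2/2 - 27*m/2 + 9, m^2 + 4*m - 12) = m + 6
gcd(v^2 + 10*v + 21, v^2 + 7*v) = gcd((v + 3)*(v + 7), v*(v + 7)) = v + 7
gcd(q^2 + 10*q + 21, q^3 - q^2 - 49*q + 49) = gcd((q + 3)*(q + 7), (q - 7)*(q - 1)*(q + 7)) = q + 7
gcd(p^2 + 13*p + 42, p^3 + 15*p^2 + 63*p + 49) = p + 7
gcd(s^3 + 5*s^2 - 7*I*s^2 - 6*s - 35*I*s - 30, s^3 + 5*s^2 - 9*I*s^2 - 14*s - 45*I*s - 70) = s + 5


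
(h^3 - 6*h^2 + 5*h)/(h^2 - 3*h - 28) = h*(-h^2 + 6*h - 5)/(-h^2 + 3*h + 28)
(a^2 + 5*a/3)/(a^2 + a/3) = (3*a + 5)/(3*a + 1)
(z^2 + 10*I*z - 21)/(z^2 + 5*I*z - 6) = (z + 7*I)/(z + 2*I)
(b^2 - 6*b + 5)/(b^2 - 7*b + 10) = (b - 1)/(b - 2)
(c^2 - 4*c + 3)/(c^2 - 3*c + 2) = (c - 3)/(c - 2)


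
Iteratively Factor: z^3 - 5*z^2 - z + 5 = (z - 5)*(z^2 - 1) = (z - 5)*(z - 1)*(z + 1)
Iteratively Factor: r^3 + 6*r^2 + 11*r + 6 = (r + 3)*(r^2 + 3*r + 2) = (r + 1)*(r + 3)*(r + 2)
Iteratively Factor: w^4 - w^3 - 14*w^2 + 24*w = (w - 3)*(w^3 + 2*w^2 - 8*w) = w*(w - 3)*(w^2 + 2*w - 8) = w*(w - 3)*(w + 4)*(w - 2)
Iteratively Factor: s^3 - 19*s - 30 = (s - 5)*(s^2 + 5*s + 6) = (s - 5)*(s + 2)*(s + 3)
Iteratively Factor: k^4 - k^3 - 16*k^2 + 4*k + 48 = (k + 3)*(k^3 - 4*k^2 - 4*k + 16) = (k - 2)*(k + 3)*(k^2 - 2*k - 8) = (k - 2)*(k + 2)*(k + 3)*(k - 4)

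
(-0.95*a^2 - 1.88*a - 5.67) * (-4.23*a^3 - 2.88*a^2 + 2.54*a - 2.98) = 4.0185*a^5 + 10.6884*a^4 + 26.9855*a^3 + 14.3854*a^2 - 8.7994*a + 16.8966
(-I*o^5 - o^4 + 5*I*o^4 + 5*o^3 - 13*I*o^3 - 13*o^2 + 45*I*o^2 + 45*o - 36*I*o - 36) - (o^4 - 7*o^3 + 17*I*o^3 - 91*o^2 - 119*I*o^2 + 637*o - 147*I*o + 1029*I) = -I*o^5 - 2*o^4 + 5*I*o^4 + 12*o^3 - 30*I*o^3 + 78*o^2 + 164*I*o^2 - 592*o + 111*I*o - 36 - 1029*I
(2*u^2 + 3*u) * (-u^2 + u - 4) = -2*u^4 - u^3 - 5*u^2 - 12*u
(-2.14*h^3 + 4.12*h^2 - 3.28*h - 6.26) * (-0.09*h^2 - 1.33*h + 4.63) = 0.1926*h^5 + 2.4754*h^4 - 15.0926*h^3 + 24.0014*h^2 - 6.8606*h - 28.9838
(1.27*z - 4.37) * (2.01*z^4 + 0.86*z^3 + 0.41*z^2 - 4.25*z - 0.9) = 2.5527*z^5 - 7.6915*z^4 - 3.2375*z^3 - 7.1892*z^2 + 17.4295*z + 3.933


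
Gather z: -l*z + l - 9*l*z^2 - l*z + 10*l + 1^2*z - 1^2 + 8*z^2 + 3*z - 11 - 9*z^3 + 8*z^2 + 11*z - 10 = 11*l - 9*z^3 + z^2*(16 - 9*l) + z*(15 - 2*l) - 22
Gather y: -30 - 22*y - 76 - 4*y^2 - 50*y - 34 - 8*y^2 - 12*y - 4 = -12*y^2 - 84*y - 144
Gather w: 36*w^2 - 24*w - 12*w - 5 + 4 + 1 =36*w^2 - 36*w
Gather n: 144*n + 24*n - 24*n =144*n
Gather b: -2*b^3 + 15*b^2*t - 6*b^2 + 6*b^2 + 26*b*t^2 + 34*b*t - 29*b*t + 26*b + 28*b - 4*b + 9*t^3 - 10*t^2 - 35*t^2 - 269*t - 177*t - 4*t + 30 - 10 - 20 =-2*b^3 + 15*b^2*t + b*(26*t^2 + 5*t + 50) + 9*t^3 - 45*t^2 - 450*t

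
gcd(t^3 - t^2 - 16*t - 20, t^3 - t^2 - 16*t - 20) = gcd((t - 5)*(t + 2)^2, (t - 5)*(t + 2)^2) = t^3 - t^2 - 16*t - 20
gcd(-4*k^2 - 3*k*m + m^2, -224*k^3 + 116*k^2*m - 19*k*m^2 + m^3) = 4*k - m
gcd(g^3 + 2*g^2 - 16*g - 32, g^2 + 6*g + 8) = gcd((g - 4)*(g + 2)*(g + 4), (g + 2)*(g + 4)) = g^2 + 6*g + 8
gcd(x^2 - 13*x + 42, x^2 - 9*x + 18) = x - 6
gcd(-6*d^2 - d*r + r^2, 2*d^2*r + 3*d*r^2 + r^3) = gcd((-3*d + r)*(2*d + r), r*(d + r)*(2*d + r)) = 2*d + r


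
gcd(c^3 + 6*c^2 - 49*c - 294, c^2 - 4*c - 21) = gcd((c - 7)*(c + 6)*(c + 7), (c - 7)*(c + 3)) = c - 7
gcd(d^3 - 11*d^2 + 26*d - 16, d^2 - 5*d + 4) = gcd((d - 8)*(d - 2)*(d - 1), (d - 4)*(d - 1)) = d - 1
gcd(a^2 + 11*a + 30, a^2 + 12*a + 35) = a + 5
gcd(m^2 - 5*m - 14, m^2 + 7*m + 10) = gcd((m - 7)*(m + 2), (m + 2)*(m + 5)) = m + 2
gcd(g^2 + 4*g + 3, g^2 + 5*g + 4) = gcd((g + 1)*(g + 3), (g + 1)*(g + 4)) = g + 1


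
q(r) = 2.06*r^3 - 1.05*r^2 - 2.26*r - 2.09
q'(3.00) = 47.06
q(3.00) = 37.30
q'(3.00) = 47.06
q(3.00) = 37.30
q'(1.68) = 11.65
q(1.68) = 0.92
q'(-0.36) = -0.70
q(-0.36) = -1.51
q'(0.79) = -0.06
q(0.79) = -3.52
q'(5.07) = 145.95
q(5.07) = 227.93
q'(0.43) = -2.02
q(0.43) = -3.09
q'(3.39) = 61.64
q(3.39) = 58.44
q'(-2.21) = 32.56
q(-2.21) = -24.46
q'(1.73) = 12.60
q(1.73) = 1.52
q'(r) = 6.18*r^2 - 2.1*r - 2.26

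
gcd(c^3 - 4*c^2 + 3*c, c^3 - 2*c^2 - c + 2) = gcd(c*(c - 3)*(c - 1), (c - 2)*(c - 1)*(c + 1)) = c - 1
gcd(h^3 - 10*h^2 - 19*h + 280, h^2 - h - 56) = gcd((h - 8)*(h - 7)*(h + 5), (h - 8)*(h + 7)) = h - 8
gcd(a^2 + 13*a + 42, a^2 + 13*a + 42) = a^2 + 13*a + 42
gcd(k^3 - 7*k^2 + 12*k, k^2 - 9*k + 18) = k - 3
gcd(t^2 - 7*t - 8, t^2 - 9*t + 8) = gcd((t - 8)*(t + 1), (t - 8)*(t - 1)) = t - 8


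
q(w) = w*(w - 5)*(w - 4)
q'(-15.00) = 965.00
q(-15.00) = -5700.00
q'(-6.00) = 236.00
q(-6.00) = -660.00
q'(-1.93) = 65.91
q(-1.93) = -79.31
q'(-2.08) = 70.42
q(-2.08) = -89.54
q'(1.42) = 0.49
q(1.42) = 13.12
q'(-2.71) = 90.81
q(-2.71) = -140.20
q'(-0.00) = 20.00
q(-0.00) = 0.00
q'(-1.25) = 47.19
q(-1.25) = -41.02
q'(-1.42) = 51.61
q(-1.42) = -49.41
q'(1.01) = 4.88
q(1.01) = 12.05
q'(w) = w*(w - 5) + w*(w - 4) + (w - 5)*(w - 4) = 3*w^2 - 18*w + 20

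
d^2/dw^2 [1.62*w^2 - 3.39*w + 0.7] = 3.24000000000000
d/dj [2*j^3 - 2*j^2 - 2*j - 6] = 6*j^2 - 4*j - 2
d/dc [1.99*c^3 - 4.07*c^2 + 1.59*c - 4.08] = 5.97*c^2 - 8.14*c + 1.59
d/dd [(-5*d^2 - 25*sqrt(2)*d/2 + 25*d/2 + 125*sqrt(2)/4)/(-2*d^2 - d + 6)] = 5*(-20*sqrt(2)*d^2 + 24*d^2 - 48*d + 100*sqrt(2)*d - 35*sqrt(2) + 60)/(4*(4*d^4 + 4*d^3 - 23*d^2 - 12*d + 36))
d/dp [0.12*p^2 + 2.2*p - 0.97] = 0.24*p + 2.2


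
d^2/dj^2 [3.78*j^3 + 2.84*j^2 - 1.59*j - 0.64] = 22.68*j + 5.68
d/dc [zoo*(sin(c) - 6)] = zoo*cos(c)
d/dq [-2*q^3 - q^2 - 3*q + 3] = -6*q^2 - 2*q - 3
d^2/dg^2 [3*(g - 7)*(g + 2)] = 6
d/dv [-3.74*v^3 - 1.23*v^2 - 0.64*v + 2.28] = -11.22*v^2 - 2.46*v - 0.64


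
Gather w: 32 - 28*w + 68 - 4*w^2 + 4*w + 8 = -4*w^2 - 24*w + 108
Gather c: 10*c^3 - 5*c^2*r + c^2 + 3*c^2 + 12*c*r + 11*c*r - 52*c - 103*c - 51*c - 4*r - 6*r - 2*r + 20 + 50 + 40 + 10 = 10*c^3 + c^2*(4 - 5*r) + c*(23*r - 206) - 12*r + 120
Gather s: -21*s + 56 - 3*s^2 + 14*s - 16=-3*s^2 - 7*s + 40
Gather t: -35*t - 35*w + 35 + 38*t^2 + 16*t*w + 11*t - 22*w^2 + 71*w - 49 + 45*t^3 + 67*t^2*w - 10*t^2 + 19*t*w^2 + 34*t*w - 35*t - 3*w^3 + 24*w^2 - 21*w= 45*t^3 + t^2*(67*w + 28) + t*(19*w^2 + 50*w - 59) - 3*w^3 + 2*w^2 + 15*w - 14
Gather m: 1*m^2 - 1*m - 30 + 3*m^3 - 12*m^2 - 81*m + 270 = 3*m^3 - 11*m^2 - 82*m + 240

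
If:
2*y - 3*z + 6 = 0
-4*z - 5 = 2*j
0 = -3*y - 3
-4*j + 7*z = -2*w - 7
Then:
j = -31/6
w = -37/2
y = -1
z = 4/3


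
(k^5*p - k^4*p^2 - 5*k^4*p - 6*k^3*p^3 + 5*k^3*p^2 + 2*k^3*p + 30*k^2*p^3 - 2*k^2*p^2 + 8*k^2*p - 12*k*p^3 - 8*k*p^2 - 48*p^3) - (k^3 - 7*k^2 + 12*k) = k^5*p - k^4*p^2 - 5*k^4*p - 6*k^3*p^3 + 5*k^3*p^2 + 2*k^3*p - k^3 + 30*k^2*p^3 - 2*k^2*p^2 + 8*k^2*p + 7*k^2 - 12*k*p^3 - 8*k*p^2 - 12*k - 48*p^3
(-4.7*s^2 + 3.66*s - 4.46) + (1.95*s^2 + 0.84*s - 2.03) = -2.75*s^2 + 4.5*s - 6.49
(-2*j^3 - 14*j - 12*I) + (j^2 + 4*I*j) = -2*j^3 + j^2 - 14*j + 4*I*j - 12*I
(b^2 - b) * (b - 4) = b^3 - 5*b^2 + 4*b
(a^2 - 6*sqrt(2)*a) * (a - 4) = a^3 - 6*sqrt(2)*a^2 - 4*a^2 + 24*sqrt(2)*a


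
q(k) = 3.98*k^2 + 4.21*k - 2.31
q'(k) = 7.96*k + 4.21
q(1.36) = 10.78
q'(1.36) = 15.04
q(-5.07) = 78.65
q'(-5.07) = -36.15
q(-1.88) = 3.84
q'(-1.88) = -10.75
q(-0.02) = -2.39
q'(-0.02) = 4.05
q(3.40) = 58.01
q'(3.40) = 31.27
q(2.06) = 23.25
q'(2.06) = 20.61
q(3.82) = 71.85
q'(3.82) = 34.62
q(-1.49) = 0.25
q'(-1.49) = -7.65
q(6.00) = 166.23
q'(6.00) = 51.97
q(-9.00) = 282.18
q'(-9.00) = -67.43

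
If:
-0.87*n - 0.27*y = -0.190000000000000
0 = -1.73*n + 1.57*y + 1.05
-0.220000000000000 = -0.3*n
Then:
No Solution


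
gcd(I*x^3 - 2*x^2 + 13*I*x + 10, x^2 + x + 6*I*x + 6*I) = 1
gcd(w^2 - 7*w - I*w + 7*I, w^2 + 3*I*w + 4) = w - I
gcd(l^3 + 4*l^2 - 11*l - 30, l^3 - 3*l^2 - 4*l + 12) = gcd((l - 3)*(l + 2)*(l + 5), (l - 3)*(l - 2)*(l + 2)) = l^2 - l - 6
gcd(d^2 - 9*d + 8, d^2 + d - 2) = d - 1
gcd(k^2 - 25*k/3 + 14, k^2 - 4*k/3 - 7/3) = k - 7/3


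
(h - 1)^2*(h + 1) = h^3 - h^2 - h + 1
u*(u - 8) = u^2 - 8*u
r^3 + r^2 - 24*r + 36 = (r - 3)*(r - 2)*(r + 6)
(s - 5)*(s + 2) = s^2 - 3*s - 10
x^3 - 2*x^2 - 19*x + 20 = (x - 5)*(x - 1)*(x + 4)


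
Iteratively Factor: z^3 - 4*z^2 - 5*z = (z + 1)*(z^2 - 5*z) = (z - 5)*(z + 1)*(z)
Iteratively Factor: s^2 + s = (s)*(s + 1)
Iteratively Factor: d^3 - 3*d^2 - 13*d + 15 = (d - 5)*(d^2 + 2*d - 3) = (d - 5)*(d - 1)*(d + 3)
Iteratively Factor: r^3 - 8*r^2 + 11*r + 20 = (r - 4)*(r^2 - 4*r - 5) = (r - 4)*(r + 1)*(r - 5)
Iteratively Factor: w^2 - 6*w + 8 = (w - 2)*(w - 4)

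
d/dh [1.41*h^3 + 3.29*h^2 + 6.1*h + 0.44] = 4.23*h^2 + 6.58*h + 6.1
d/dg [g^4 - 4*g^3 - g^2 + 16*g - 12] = 4*g^3 - 12*g^2 - 2*g + 16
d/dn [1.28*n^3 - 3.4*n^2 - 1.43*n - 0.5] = 3.84*n^2 - 6.8*n - 1.43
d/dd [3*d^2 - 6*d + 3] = 6*d - 6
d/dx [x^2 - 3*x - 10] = 2*x - 3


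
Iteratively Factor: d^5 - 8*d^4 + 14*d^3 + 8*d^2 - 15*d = (d + 1)*(d^4 - 9*d^3 + 23*d^2 - 15*d) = (d - 5)*(d + 1)*(d^3 - 4*d^2 + 3*d) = d*(d - 5)*(d + 1)*(d^2 - 4*d + 3) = d*(d - 5)*(d - 1)*(d + 1)*(d - 3)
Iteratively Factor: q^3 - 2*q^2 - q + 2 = (q + 1)*(q^2 - 3*q + 2) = (q - 2)*(q + 1)*(q - 1)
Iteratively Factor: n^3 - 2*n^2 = (n)*(n^2 - 2*n) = n^2*(n - 2)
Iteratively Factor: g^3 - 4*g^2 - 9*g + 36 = (g + 3)*(g^2 - 7*g + 12) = (g - 3)*(g + 3)*(g - 4)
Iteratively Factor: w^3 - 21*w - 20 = (w - 5)*(w^2 + 5*w + 4) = (w - 5)*(w + 4)*(w + 1)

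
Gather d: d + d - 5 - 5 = 2*d - 10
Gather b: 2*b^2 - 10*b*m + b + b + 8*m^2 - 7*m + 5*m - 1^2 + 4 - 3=2*b^2 + b*(2 - 10*m) + 8*m^2 - 2*m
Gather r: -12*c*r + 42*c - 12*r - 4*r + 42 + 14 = 42*c + r*(-12*c - 16) + 56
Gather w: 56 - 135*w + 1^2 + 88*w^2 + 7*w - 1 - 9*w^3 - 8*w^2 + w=-9*w^3 + 80*w^2 - 127*w + 56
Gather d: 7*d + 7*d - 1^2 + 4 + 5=14*d + 8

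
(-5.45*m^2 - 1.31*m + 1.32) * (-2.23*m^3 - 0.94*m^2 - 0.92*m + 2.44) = 12.1535*m^5 + 8.0443*m^4 + 3.3018*m^3 - 13.3336*m^2 - 4.4108*m + 3.2208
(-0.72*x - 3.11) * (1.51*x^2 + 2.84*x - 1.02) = -1.0872*x^3 - 6.7409*x^2 - 8.098*x + 3.1722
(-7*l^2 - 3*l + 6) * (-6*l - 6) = 42*l^3 + 60*l^2 - 18*l - 36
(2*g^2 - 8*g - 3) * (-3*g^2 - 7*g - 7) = -6*g^4 + 10*g^3 + 51*g^2 + 77*g + 21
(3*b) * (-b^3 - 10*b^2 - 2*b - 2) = -3*b^4 - 30*b^3 - 6*b^2 - 6*b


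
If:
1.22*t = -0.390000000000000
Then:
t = -0.32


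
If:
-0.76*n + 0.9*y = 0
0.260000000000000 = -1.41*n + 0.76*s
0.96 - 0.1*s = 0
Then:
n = 4.99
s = 9.60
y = 4.21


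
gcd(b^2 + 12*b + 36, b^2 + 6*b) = b + 6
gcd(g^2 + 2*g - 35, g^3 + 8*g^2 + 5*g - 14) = g + 7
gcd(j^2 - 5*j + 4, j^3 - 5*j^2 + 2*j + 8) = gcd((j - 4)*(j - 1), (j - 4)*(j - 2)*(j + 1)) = j - 4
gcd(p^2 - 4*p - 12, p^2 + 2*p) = p + 2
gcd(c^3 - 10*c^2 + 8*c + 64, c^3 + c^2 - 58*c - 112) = c^2 - 6*c - 16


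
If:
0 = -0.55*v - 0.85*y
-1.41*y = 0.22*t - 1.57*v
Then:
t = -17.4380165289256*y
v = -1.54545454545455*y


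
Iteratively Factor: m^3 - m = (m - 1)*(m^2 + m) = (m - 1)*(m + 1)*(m)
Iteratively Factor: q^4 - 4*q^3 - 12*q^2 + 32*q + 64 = (q + 2)*(q^3 - 6*q^2 + 32) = (q + 2)^2*(q^2 - 8*q + 16) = (q - 4)*(q + 2)^2*(q - 4)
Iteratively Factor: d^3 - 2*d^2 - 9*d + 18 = (d + 3)*(d^2 - 5*d + 6) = (d - 3)*(d + 3)*(d - 2)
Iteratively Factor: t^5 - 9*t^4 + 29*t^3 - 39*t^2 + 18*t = (t - 3)*(t^4 - 6*t^3 + 11*t^2 - 6*t) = (t - 3)*(t - 2)*(t^3 - 4*t^2 + 3*t) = (t - 3)*(t - 2)*(t - 1)*(t^2 - 3*t) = (t - 3)^2*(t - 2)*(t - 1)*(t)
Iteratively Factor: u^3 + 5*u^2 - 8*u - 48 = (u + 4)*(u^2 + u - 12) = (u - 3)*(u + 4)*(u + 4)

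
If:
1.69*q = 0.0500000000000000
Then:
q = 0.03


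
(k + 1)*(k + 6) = k^2 + 7*k + 6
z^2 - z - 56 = (z - 8)*(z + 7)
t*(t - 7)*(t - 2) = t^3 - 9*t^2 + 14*t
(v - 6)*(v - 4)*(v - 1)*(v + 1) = v^4 - 10*v^3 + 23*v^2 + 10*v - 24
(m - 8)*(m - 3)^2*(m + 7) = m^4 - 7*m^3 - 41*m^2 + 327*m - 504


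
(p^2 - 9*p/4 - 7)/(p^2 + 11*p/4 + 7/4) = (p - 4)/(p + 1)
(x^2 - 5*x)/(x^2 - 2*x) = (x - 5)/(x - 2)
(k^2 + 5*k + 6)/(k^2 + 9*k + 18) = (k + 2)/(k + 6)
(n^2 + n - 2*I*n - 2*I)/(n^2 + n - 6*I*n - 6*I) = (n - 2*I)/(n - 6*I)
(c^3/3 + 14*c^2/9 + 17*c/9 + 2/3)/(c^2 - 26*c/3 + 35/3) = (3*c^3 + 14*c^2 + 17*c + 6)/(3*(3*c^2 - 26*c + 35))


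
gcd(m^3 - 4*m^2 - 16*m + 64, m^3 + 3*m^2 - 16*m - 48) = m^2 - 16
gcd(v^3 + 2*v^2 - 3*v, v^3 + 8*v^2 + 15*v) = v^2 + 3*v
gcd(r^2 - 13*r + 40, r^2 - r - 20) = r - 5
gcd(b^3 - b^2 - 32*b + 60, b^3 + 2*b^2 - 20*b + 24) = b^2 + 4*b - 12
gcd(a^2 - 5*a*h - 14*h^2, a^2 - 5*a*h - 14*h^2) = a^2 - 5*a*h - 14*h^2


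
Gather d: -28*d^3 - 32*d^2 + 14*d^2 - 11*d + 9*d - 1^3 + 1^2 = -28*d^3 - 18*d^2 - 2*d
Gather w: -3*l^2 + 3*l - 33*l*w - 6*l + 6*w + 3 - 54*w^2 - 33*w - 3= -3*l^2 - 3*l - 54*w^2 + w*(-33*l - 27)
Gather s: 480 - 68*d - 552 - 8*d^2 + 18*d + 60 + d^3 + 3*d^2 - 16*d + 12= d^3 - 5*d^2 - 66*d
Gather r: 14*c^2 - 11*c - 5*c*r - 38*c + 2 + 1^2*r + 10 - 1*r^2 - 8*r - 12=14*c^2 - 49*c - r^2 + r*(-5*c - 7)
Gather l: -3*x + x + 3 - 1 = 2 - 2*x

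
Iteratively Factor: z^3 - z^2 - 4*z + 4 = (z - 1)*(z^2 - 4) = (z - 2)*(z - 1)*(z + 2)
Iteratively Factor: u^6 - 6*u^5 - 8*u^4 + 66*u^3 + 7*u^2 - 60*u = (u - 1)*(u^5 - 5*u^4 - 13*u^3 + 53*u^2 + 60*u) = (u - 4)*(u - 1)*(u^4 - u^3 - 17*u^2 - 15*u) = (u - 4)*(u - 1)*(u + 3)*(u^3 - 4*u^2 - 5*u) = u*(u - 4)*(u - 1)*(u + 3)*(u^2 - 4*u - 5) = u*(u - 5)*(u - 4)*(u - 1)*(u + 3)*(u + 1)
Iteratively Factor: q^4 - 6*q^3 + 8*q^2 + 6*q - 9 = (q - 1)*(q^3 - 5*q^2 + 3*q + 9) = (q - 1)*(q + 1)*(q^2 - 6*q + 9) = (q - 3)*(q - 1)*(q + 1)*(q - 3)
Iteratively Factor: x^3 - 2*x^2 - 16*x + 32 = (x + 4)*(x^2 - 6*x + 8) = (x - 2)*(x + 4)*(x - 4)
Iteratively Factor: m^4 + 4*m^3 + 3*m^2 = (m)*(m^3 + 4*m^2 + 3*m) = m^2*(m^2 + 4*m + 3) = m^2*(m + 3)*(m + 1)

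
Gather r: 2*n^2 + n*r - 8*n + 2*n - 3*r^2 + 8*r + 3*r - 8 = 2*n^2 - 6*n - 3*r^2 + r*(n + 11) - 8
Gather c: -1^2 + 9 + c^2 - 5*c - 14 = c^2 - 5*c - 6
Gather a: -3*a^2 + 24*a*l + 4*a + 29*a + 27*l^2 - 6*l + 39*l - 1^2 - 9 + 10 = -3*a^2 + a*(24*l + 33) + 27*l^2 + 33*l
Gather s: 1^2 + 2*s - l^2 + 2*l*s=-l^2 + s*(2*l + 2) + 1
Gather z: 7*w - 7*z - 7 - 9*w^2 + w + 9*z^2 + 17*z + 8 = -9*w^2 + 8*w + 9*z^2 + 10*z + 1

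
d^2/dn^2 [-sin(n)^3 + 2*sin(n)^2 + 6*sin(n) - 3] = 9*sin(n)^3 - 8*sin(n)^2 - 12*sin(n) + 4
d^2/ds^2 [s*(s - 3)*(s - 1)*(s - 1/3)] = 12*s^2 - 26*s + 26/3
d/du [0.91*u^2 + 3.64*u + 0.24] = 1.82*u + 3.64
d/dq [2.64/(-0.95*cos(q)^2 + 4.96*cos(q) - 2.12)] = (13.0944 - 5.016*cos(q))*sin(q)/(0.95*cos(q)^2 - 4.96*cos(q) + 2.12)^2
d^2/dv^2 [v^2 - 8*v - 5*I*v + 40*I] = 2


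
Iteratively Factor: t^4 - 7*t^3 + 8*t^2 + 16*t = (t)*(t^3 - 7*t^2 + 8*t + 16) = t*(t - 4)*(t^2 - 3*t - 4) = t*(t - 4)*(t + 1)*(t - 4)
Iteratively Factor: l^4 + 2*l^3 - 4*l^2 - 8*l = (l - 2)*(l^3 + 4*l^2 + 4*l) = (l - 2)*(l + 2)*(l^2 + 2*l) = (l - 2)*(l + 2)^2*(l)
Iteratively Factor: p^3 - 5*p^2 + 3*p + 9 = (p - 3)*(p^2 - 2*p - 3) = (p - 3)*(p + 1)*(p - 3)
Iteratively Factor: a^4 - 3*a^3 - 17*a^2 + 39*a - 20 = (a - 5)*(a^3 + 2*a^2 - 7*a + 4) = (a - 5)*(a - 1)*(a^2 + 3*a - 4) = (a - 5)*(a - 1)*(a + 4)*(a - 1)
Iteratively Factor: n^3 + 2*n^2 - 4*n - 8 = (n + 2)*(n^2 - 4) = (n + 2)^2*(n - 2)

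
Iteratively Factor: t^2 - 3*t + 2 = (t - 2)*(t - 1)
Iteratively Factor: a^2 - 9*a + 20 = (a - 5)*(a - 4)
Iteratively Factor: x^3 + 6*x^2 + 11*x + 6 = (x + 3)*(x^2 + 3*x + 2) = (x + 1)*(x + 3)*(x + 2)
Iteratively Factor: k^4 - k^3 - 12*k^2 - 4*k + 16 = (k - 1)*(k^3 - 12*k - 16) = (k - 4)*(k - 1)*(k^2 + 4*k + 4) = (k - 4)*(k - 1)*(k + 2)*(k + 2)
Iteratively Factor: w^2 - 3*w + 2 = (w - 1)*(w - 2)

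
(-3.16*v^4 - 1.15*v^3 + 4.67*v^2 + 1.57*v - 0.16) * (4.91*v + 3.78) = -15.5156*v^5 - 17.5913*v^4 + 18.5827*v^3 + 25.3613*v^2 + 5.149*v - 0.6048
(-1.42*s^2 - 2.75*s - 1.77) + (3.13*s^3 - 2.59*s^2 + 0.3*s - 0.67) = 3.13*s^3 - 4.01*s^2 - 2.45*s - 2.44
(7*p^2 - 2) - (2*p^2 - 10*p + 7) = 5*p^2 + 10*p - 9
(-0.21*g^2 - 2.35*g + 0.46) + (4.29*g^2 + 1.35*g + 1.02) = 4.08*g^2 - 1.0*g + 1.48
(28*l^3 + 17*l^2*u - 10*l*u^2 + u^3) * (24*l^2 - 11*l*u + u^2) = 672*l^5 + 100*l^4*u - 399*l^3*u^2 + 151*l^2*u^3 - 21*l*u^4 + u^5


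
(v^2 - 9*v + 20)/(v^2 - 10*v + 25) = (v - 4)/(v - 5)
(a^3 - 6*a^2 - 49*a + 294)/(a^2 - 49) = a - 6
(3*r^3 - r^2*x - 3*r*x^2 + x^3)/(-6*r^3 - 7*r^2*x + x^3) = (-r + x)/(2*r + x)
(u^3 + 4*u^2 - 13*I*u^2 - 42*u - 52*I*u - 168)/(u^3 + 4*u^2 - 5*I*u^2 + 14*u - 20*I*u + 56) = (u - 6*I)/(u + 2*I)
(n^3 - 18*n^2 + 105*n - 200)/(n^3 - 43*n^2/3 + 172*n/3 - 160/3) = 3*(n - 5)/(3*n - 4)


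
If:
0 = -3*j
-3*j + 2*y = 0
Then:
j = 0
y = 0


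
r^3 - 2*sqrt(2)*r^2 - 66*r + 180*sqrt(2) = (r - 5*sqrt(2))*(r - 3*sqrt(2))*(r + 6*sqrt(2))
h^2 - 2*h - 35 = (h - 7)*(h + 5)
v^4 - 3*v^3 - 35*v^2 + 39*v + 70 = (v - 7)*(v - 2)*(v + 1)*(v + 5)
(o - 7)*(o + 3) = o^2 - 4*o - 21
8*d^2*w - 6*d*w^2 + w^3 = w*(-4*d + w)*(-2*d + w)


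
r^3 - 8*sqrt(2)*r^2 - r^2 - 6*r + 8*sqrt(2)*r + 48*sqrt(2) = (r - 3)*(r + 2)*(r - 8*sqrt(2))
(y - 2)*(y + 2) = y^2 - 4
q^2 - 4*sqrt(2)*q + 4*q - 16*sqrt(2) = (q + 4)*(q - 4*sqrt(2))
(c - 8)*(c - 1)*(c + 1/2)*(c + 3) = c^4 - 11*c^3/2 - 22*c^2 + 29*c/2 + 12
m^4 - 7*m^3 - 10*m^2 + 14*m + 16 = (m - 8)*(m + 1)*(m - sqrt(2))*(m + sqrt(2))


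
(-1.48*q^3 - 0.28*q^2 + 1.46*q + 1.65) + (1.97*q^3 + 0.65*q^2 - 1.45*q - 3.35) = 0.49*q^3 + 0.37*q^2 + 0.01*q - 1.7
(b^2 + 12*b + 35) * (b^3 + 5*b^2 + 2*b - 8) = b^5 + 17*b^4 + 97*b^3 + 191*b^2 - 26*b - 280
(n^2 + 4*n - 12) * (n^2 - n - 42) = n^4 + 3*n^3 - 58*n^2 - 156*n + 504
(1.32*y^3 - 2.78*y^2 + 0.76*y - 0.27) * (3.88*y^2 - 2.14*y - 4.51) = 5.1216*y^5 - 13.6112*y^4 + 2.9448*y^3 + 9.8638*y^2 - 2.8498*y + 1.2177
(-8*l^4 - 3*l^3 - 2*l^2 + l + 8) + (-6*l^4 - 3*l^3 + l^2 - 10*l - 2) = -14*l^4 - 6*l^3 - l^2 - 9*l + 6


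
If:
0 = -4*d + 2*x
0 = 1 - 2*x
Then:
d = 1/4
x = 1/2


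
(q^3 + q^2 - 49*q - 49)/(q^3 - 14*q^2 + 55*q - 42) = (q^2 + 8*q + 7)/(q^2 - 7*q + 6)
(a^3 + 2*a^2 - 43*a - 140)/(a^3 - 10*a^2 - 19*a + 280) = (a + 4)/(a - 8)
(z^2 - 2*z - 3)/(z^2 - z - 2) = (z - 3)/(z - 2)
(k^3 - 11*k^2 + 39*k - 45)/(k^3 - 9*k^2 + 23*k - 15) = (k - 3)/(k - 1)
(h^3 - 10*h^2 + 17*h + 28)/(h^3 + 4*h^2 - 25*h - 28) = (h - 7)/(h + 7)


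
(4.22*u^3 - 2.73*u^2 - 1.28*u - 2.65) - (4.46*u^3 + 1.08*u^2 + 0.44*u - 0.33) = -0.24*u^3 - 3.81*u^2 - 1.72*u - 2.32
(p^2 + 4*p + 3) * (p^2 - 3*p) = p^4 + p^3 - 9*p^2 - 9*p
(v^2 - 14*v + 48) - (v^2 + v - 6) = 54 - 15*v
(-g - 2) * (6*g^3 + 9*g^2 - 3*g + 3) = -6*g^4 - 21*g^3 - 15*g^2 + 3*g - 6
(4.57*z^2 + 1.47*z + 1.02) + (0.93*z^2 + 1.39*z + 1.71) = 5.5*z^2 + 2.86*z + 2.73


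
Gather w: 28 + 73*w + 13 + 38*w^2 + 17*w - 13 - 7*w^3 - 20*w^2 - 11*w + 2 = -7*w^3 + 18*w^2 + 79*w + 30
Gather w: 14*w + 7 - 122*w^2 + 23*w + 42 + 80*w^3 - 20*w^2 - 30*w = 80*w^3 - 142*w^2 + 7*w + 49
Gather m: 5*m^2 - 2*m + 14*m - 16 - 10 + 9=5*m^2 + 12*m - 17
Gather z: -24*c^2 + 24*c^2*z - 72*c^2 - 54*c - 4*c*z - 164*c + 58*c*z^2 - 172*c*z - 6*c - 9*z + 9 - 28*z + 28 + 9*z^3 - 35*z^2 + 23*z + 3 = -96*c^2 - 224*c + 9*z^3 + z^2*(58*c - 35) + z*(24*c^2 - 176*c - 14) + 40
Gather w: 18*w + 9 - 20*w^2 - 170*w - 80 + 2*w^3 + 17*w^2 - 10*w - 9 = 2*w^3 - 3*w^2 - 162*w - 80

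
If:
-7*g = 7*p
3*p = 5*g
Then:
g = 0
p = 0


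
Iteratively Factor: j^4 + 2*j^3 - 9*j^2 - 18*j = (j - 3)*(j^3 + 5*j^2 + 6*j) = (j - 3)*(j + 2)*(j^2 + 3*j) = j*(j - 3)*(j + 2)*(j + 3)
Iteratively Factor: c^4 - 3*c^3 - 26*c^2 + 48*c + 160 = (c + 2)*(c^3 - 5*c^2 - 16*c + 80) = (c + 2)*(c + 4)*(c^2 - 9*c + 20) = (c - 5)*(c + 2)*(c + 4)*(c - 4)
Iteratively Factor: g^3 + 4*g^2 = (g)*(g^2 + 4*g) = g^2*(g + 4)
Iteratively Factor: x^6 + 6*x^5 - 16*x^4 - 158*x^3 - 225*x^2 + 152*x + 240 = (x - 1)*(x^5 + 7*x^4 - 9*x^3 - 167*x^2 - 392*x - 240) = (x - 1)*(x + 1)*(x^4 + 6*x^3 - 15*x^2 - 152*x - 240) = (x - 5)*(x - 1)*(x + 1)*(x^3 + 11*x^2 + 40*x + 48) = (x - 5)*(x - 1)*(x + 1)*(x + 3)*(x^2 + 8*x + 16) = (x - 5)*(x - 1)*(x + 1)*(x + 3)*(x + 4)*(x + 4)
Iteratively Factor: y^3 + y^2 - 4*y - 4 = (y - 2)*(y^2 + 3*y + 2) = (y - 2)*(y + 1)*(y + 2)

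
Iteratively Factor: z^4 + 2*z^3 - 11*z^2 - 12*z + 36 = (z + 3)*(z^3 - z^2 - 8*z + 12) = (z - 2)*(z + 3)*(z^2 + z - 6) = (z - 2)*(z + 3)^2*(z - 2)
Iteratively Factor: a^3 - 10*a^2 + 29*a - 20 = (a - 1)*(a^2 - 9*a + 20) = (a - 4)*(a - 1)*(a - 5)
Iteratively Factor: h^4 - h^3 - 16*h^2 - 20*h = (h + 2)*(h^3 - 3*h^2 - 10*h) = h*(h + 2)*(h^2 - 3*h - 10) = h*(h - 5)*(h + 2)*(h + 2)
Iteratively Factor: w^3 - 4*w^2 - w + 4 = (w + 1)*(w^2 - 5*w + 4) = (w - 4)*(w + 1)*(w - 1)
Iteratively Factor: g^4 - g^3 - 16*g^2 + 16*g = (g)*(g^3 - g^2 - 16*g + 16) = g*(g + 4)*(g^2 - 5*g + 4) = g*(g - 4)*(g + 4)*(g - 1)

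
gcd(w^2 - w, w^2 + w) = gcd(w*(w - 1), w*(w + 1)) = w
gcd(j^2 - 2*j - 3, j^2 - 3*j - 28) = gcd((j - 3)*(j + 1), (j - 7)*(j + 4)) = 1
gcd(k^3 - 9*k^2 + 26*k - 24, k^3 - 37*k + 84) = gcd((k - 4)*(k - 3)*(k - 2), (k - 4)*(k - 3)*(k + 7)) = k^2 - 7*k + 12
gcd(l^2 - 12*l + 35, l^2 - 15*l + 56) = l - 7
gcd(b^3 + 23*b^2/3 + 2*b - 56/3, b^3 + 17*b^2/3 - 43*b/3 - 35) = b + 7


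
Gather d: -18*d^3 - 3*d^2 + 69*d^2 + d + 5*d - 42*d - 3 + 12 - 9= -18*d^3 + 66*d^2 - 36*d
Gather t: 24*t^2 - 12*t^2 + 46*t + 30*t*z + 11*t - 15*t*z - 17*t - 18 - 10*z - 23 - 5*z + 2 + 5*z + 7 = 12*t^2 + t*(15*z + 40) - 10*z - 32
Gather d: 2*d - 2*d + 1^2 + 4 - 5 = 0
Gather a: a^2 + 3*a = a^2 + 3*a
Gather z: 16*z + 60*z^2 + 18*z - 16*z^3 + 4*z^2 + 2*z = -16*z^3 + 64*z^2 + 36*z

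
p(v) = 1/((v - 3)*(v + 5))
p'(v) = -1/((v - 3)*(v + 5)^2) - 1/((v - 3)^2*(v + 5)) = 2*(-v - 1)/(v^4 + 4*v^3 - 26*v^2 - 60*v + 225)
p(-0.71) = -0.06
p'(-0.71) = -0.00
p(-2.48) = -0.07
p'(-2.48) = 0.02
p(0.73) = -0.08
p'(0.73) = -0.02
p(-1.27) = -0.06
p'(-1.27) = 0.00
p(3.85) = 0.13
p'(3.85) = -0.17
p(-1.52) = -0.06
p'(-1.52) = 0.00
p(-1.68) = -0.06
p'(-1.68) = 0.01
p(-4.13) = -0.16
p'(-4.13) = 0.16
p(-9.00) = 0.02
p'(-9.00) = 0.01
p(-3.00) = -0.08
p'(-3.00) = 0.03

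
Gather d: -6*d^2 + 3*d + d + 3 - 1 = -6*d^2 + 4*d + 2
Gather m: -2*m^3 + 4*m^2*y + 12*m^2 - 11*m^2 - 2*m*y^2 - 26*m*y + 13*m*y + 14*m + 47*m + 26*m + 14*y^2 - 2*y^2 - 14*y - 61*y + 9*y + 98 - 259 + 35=-2*m^3 + m^2*(4*y + 1) + m*(-2*y^2 - 13*y + 87) + 12*y^2 - 66*y - 126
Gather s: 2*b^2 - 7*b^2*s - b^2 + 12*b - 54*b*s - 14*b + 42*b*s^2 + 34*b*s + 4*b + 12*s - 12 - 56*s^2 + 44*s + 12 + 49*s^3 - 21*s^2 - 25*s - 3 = b^2 + 2*b + 49*s^3 + s^2*(42*b - 77) + s*(-7*b^2 - 20*b + 31) - 3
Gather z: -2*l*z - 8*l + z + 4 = -8*l + z*(1 - 2*l) + 4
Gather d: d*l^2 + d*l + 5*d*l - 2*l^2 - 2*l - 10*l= d*(l^2 + 6*l) - 2*l^2 - 12*l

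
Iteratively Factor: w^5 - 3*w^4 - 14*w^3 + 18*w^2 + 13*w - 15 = (w - 1)*(w^4 - 2*w^3 - 16*w^2 + 2*w + 15) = (w - 1)*(w + 1)*(w^3 - 3*w^2 - 13*w + 15) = (w - 1)*(w + 1)*(w + 3)*(w^2 - 6*w + 5) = (w - 1)^2*(w + 1)*(w + 3)*(w - 5)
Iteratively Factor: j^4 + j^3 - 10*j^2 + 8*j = (j)*(j^3 + j^2 - 10*j + 8) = j*(j - 2)*(j^2 + 3*j - 4) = j*(j - 2)*(j - 1)*(j + 4)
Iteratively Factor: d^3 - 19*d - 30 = (d - 5)*(d^2 + 5*d + 6) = (d - 5)*(d + 3)*(d + 2)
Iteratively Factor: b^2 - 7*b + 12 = (b - 3)*(b - 4)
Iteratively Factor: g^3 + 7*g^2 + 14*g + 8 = (g + 4)*(g^2 + 3*g + 2) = (g + 2)*(g + 4)*(g + 1)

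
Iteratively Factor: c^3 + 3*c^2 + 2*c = (c)*(c^2 + 3*c + 2) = c*(c + 1)*(c + 2)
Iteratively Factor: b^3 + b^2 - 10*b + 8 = (b - 1)*(b^2 + 2*b - 8) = (b - 2)*(b - 1)*(b + 4)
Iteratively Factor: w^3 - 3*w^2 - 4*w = (w + 1)*(w^2 - 4*w) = (w - 4)*(w + 1)*(w)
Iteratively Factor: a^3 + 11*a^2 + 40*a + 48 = (a + 4)*(a^2 + 7*a + 12) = (a + 4)^2*(a + 3)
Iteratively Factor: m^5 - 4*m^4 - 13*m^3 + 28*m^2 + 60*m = (m - 5)*(m^4 + m^3 - 8*m^2 - 12*m) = (m - 5)*(m + 2)*(m^3 - m^2 - 6*m) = m*(m - 5)*(m + 2)*(m^2 - m - 6) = m*(m - 5)*(m - 3)*(m + 2)*(m + 2)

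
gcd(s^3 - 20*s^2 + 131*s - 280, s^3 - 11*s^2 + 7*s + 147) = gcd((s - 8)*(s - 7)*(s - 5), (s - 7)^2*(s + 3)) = s - 7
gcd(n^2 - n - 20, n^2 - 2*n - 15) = n - 5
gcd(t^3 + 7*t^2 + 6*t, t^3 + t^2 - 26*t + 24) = t + 6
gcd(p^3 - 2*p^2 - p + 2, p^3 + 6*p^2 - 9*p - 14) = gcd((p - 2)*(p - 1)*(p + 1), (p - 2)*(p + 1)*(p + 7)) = p^2 - p - 2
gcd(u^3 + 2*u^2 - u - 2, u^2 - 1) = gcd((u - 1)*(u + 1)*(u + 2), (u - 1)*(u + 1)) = u^2 - 1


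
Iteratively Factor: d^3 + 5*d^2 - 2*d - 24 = (d + 4)*(d^2 + d - 6) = (d - 2)*(d + 4)*(d + 3)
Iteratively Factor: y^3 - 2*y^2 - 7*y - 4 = (y + 1)*(y^2 - 3*y - 4) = (y + 1)^2*(y - 4)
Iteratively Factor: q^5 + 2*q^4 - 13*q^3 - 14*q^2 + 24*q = (q + 4)*(q^4 - 2*q^3 - 5*q^2 + 6*q) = (q + 2)*(q + 4)*(q^3 - 4*q^2 + 3*q) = q*(q + 2)*(q + 4)*(q^2 - 4*q + 3) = q*(q - 3)*(q + 2)*(q + 4)*(q - 1)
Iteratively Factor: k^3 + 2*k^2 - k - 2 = (k + 1)*(k^2 + k - 2) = (k + 1)*(k + 2)*(k - 1)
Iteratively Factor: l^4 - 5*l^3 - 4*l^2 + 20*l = (l + 2)*(l^3 - 7*l^2 + 10*l) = (l - 5)*(l + 2)*(l^2 - 2*l) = (l - 5)*(l - 2)*(l + 2)*(l)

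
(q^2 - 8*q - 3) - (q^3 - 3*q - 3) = -q^3 + q^2 - 5*q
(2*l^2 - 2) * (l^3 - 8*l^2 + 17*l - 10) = 2*l^5 - 16*l^4 + 32*l^3 - 4*l^2 - 34*l + 20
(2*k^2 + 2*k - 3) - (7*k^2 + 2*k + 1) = -5*k^2 - 4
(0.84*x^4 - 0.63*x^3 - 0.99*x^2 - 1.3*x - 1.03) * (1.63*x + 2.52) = 1.3692*x^5 + 1.0899*x^4 - 3.2013*x^3 - 4.6138*x^2 - 4.9549*x - 2.5956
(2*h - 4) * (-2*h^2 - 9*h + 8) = -4*h^3 - 10*h^2 + 52*h - 32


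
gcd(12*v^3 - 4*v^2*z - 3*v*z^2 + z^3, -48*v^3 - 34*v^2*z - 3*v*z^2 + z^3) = 2*v + z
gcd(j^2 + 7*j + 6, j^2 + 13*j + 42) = j + 6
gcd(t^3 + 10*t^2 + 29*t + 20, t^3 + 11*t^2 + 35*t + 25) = t^2 + 6*t + 5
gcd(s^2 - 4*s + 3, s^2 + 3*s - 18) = s - 3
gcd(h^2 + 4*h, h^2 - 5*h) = h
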